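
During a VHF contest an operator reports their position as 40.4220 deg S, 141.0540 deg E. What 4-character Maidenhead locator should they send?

Add 180° to longitude and 90° to latitude: 321.05, 49.58.
Field (20°×10°, letters A–R): 321.05/20 → 16 → Q, 49.58/10 → 4 → E; chars QE.
Square (2°×1°, digits 0–9): 1.05/2 → 0, 9.58/1 → 9; chars 09.

QE09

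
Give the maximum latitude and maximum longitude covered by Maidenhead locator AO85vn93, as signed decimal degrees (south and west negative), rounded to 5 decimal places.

Field A=0, O=14: +0·20° lon, +14·10° lat → SW at lon -180°, lat 50°.
Square 8, 5: +8·2° lon, +5·1° lat → SW at lon -164°, lat 55°.
Subsquare v=21, n=13: +21·0.0833333° lon, +13·0.0416667° lat → SW at lon -162.25°, lat 55.5417°.
Extended square 9, 3: +9·0.00833333° lon, +3·0.00416667° lat → SW at lon -162.175°, lat 55.5542°.
Cell spans 0.00833333° lon × 0.00416667° lat. NE corner is SW corner plus one full cell.
latitude 55.55833, longitude -162.16667.

55.55833, -162.16667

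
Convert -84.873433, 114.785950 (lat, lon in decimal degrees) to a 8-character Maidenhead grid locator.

OA75jd40

Shift to the Maidenhead origin (180°W, 90°S): lon 294.78595, lat 5.12657.
Field (20°×10°, letters A–R): lon ⌊294.78595/20⌋ = 14 → O; lat ⌊5.12657/10⌋ = 0 → A.
Square (2°×1°, digits 0–9): lon ⌊14.78595/2⌋ = 7; lat ⌊5.12657/1⌋ = 5.
Subsquare (5′×2.5′, letters a–x): lon ⌊0.78595/0.0833333⌋ = 9 → j; lat ⌊0.12657/0.0416667⌋ = 3 → d.
Extended square (30″×15″, digits 0–9): lon ⌊0.03595/0.00833333⌋ = 4; lat ⌊0.00157/0.00416667⌋ = 0.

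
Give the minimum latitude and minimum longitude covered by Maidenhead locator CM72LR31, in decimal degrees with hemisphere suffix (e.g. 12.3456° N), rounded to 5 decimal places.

32.71250° N, 125.05833° W

Field C=2, M=12: +2·20° lon, +12·10° lat → SW at lon -140°, lat 30°.
Square 7, 2: +7·2° lon, +2·1° lat → SW at lon -126°, lat 32°.
Subsquare l=11, r=17: +11·0.0833333° lon, +17·0.0416667° lat → SW at lon -125.083°, lat 32.7083°.
Extended square 3, 1: +3·0.00833333° lon, +1·0.00416667° lat → SW at lon -125.058°, lat 32.7125°.
latitude 32.71250° N, longitude 125.05833° W.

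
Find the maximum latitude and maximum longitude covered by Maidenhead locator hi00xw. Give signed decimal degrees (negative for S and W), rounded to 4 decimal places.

Field H=7, I=8: +7·20° lon, +8·10° lat → SW at lon -40°, lat -10°.
Square 0, 0: +0·2° lon, +0·1° lat → SW at lon -40°, lat -10°.
Subsquare x=23, w=22: +23·0.0833333° lon, +22·0.0416667° lat → SW at lon -38.0833°, lat -9.08333°.
Cell spans 0.0833333° lon × 0.0416667° lat. NE corner is SW corner plus one full cell.
latitude -9.0417, longitude -38.0000.

-9.0417, -38.0000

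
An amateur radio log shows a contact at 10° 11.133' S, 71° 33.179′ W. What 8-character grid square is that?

FH49ft35

Offset from 180°W / 90°S: lon 108.44702°, lat 79.81445°.
Field: 108.44702/20 → 5 → F, 79.81445/10 → 7 → H; chars FH.
Square: 8.44702/2 → 4, 9.81445/1 → 9; chars 49.
Subsquare: 0.44702/0.0833333 → 5 → f, 0.81445/0.0416667 → 19 → t; chars ft.
Extended square: 0.03035/0.00833333 → 3, 0.02278/0.00416667 → 5; chars 35.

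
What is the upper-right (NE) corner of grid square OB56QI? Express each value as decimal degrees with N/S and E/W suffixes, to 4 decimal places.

73.6250° S, 111.4167° E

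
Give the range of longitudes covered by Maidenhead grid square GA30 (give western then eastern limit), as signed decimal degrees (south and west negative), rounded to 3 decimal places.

Field G=6, A=0: +6·20° lon, +0·10° lat → SW at lon -60°, lat -90°.
Square 3, 0: +3·2° lon, +0·1° lat → SW at lon -54°, lat -90°.
Cell spans 2° lon × 1° lat.
west -54.000, east -52.000.

-54.000, -52.000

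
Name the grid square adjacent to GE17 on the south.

Latitude square 7; −1 → 6.
The longitude characters are unchanged.

GE16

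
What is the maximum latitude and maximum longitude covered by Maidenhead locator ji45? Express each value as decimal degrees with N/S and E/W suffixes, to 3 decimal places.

Field J=9, I=8: +9·20° lon, +8·10° lat → SW at lon 0°, lat -10°.
Square 4, 5: +4·2° lon, +5·1° lat → SW at lon 8°, lat -5°.
Cell spans 2° lon × 1° lat. NE corner is SW corner plus one full cell.
latitude 4.000° S, longitude 10.000° E.

4.000° S, 10.000° E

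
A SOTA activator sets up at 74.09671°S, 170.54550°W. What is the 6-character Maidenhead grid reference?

Offset from 180°W / 90°S: lon 9.4545°, lat 15.9033°.
Field (20°×10°, letters A–R): lon ⌊9.4545/20⌋ = 0 → A; lat ⌊15.9033/10⌋ = 1 → B.
Square (2°×1°, digits 0–9): lon ⌊9.4545/2⌋ = 4; lat ⌊5.9033/1⌋ = 5.
Subsquare (5′×2.5′, letters a–x): lon ⌊1.4545/0.0833333⌋ = 17 → r; lat ⌊0.9033/0.0416667⌋ = 21 → v.

AB45rv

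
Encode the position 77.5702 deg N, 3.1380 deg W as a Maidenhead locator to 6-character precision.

IQ87kn

Add 180° to longitude and 90° to latitude: 176.8620, 167.5702.
Field (20°×10°, letters A–R): lon ⌊176.8620/20⌋ = 8 → I; lat ⌊167.5702/10⌋ = 16 → Q.
Square (2°×1°, digits 0–9): lon ⌊16.8620/2⌋ = 8; lat ⌊7.5702/1⌋ = 7.
Subsquare (5′×2.5′, letters a–x): lon ⌊0.8620/0.0833333⌋ = 10 → k; lat ⌊0.5702/0.0416667⌋ = 13 → n.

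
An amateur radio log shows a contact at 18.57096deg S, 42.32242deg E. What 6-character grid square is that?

Shift to the Maidenhead origin (180°W, 90°S): lon 222.3224, lat 71.4290.
Field (20°×10°, letters A–R): 222.3224/20 → 11 → L, 71.4290/10 → 7 → H; chars LH.
Square (2°×1°, digits 0–9): 2.3224/2 → 1, 1.4290/1 → 1; chars 11.
Subsquare (5′×2.5′, letters a–x): 0.3224/0.0833333 → 3 → d, 0.4290/0.0416667 → 10 → k; chars dk.

LH11dk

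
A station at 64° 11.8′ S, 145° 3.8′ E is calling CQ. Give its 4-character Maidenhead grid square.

Shift to the Maidenhead origin (180°W, 90°S): lon 325.06, lat 25.80.
Field: lon ⌊325.06/20⌋ = 16 → Q; lat ⌊25.80/10⌋ = 2 → C.
Square: lon ⌊5.06/2⌋ = 2; lat ⌊5.80/1⌋ = 5.

QC25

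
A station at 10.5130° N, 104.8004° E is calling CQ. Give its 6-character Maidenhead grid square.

OK20jm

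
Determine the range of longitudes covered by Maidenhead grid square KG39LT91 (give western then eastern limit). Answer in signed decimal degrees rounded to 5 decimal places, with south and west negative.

26.99167, 27.00000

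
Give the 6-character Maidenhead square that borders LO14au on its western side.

Longitude subsquare a = 0; −1 → -1, wraps to 23 = x, carry into square.
Longitude square 1; −1 → 0.
The latitude characters are unchanged.

LO04xu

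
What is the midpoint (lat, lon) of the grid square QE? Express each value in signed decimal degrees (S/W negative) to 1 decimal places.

-45.0, 150.0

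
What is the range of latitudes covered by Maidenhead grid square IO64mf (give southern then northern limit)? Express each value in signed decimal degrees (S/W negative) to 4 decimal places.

54.2083, 54.2500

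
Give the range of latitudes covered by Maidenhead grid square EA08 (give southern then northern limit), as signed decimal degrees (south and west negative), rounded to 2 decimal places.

-82.00, -81.00

Field E=4, A=0: +4·20° lon, +0·10° lat → SW at lon -100°, lat -90°.
Square 0, 8: +0·2° lon, +8·1° lat → SW at lon -100°, lat -82°.
Cell spans 2° lon × 1° lat.
south -82.00, north -81.00.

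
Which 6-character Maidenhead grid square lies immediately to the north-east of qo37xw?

QO47ax

Longitude subsquare x = 23; +1 → 24, wraps to 0 = a, carry into square.
Longitude square 3; +1 → 4.
Latitude subsquare w = 22; +1 → 23 = x.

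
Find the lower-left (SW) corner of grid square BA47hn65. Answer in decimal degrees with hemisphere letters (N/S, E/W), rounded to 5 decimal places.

82.43750° S, 151.36667° W

Field B=1, A=0: +1·20° lon, +0·10° lat → SW at lon -160°, lat -90°.
Square 4, 7: +4·2° lon, +7·1° lat → SW at lon -152°, lat -83°.
Subsquare h=7, n=13: +7·0.0833333° lon, +13·0.0416667° lat → SW at lon -151.417°, lat -82.4583°.
Extended square 6, 5: +6·0.00833333° lon, +5·0.00416667° lat → SW at lon -151.367°, lat -82.4375°.
latitude 82.43750° S, longitude 151.36667° W.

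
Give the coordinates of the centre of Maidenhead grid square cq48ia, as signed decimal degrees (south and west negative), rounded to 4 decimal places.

78.0208, -131.2917

Field C=2, Q=16: +2·20° lon, +16·10° lat → SW at lon -140°, lat 70°.
Square 4, 8: +4·2° lon, +8·1° lat → SW at lon -132°, lat 78°.
Subsquare i=8, a=0: +8·0.0833333° lon, +0·0.0416667° lat → SW at lon -131.333°, lat 78°.
Cell spans 0.0833333° lon × 0.0416667° lat. Centre is SW corner plus half of each.
latitude 78.0208, longitude -131.2917.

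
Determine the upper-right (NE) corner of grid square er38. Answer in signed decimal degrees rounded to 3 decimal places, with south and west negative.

89.000, -92.000

Field E=4, R=17: +4·20° lon, +17·10° lat → SW at lon -100°, lat 80°.
Square 3, 8: +3·2° lon, +8·1° lat → SW at lon -94°, lat 88°.
Cell spans 2° lon × 1° lat. NE corner is SW corner plus one full cell.
latitude 89.000, longitude -92.000.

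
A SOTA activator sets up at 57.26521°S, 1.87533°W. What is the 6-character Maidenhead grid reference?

Offset from 180°W / 90°S: lon 178.1247°, lat 32.7348°.
Field: 178.1247/20 → 8 → I, 32.7348/10 → 3 → D; chars ID.
Square: 18.1247/2 → 9, 2.7348/1 → 2; chars 92.
Subsquare: 0.1247/0.0833333 → 1 → b, 0.7348/0.0416667 → 17 → r; chars br.

ID92br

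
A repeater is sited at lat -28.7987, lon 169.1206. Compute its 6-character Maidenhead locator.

RG41ne

Shift to the Maidenhead origin (180°W, 90°S): lon 349.1206, lat 61.2013.
Field (20°×10°, letters A–R): 349.1206/20 → 17 → R, 61.2013/10 → 6 → G; chars RG.
Square (2°×1°, digits 0–9): 9.1206/2 → 4, 1.2013/1 → 1; chars 41.
Subsquare (5′×2.5′, letters a–x): 1.1206/0.0833333 → 13 → n, 0.2013/0.0416667 → 4 → e; chars ne.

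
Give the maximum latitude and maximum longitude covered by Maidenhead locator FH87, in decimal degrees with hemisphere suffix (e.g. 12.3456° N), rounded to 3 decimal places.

Field F=5, H=7: +5·20° lon, +7·10° lat → SW at lon -80°, lat -20°.
Square 8, 7: +8·2° lon, +7·1° lat → SW at lon -64°, lat -13°.
Cell spans 2° lon × 1° lat. NE corner is SW corner plus one full cell.
latitude 12.000° S, longitude 62.000° W.

12.000° S, 62.000° W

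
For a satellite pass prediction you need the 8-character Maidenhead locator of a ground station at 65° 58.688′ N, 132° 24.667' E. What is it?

Offset from 180°W / 90°S: lon 312.41112°, lat 155.97813°.
Field: lon ⌊312.41112/20⌋ = 15 → P; lat ⌊155.97813/10⌋ = 15 → P.
Square: lon ⌊12.41112/2⌋ = 6; lat ⌊5.97813/1⌋ = 5.
Subsquare: lon ⌊0.41112/0.0833333⌋ = 4 → e; lat ⌊0.97813/0.0416667⌋ = 23 → x.
Extended square: lon ⌊0.07778/0.00833333⌋ = 9; lat ⌊0.01980/0.00416667⌋ = 4.

PP65ex94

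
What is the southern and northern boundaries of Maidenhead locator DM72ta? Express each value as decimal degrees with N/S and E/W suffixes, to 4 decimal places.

32.0000° N, 32.0417° N

Field D=3, M=12: +3·20° lon, +12·10° lat → SW at lon -120°, lat 30°.
Square 7, 2: +7·2° lon, +2·1° lat → SW at lon -106°, lat 32°.
Subsquare t=19, a=0: +19·0.0833333° lon, +0·0.0416667° lat → SW at lon -104.417°, lat 32°.
Cell spans 0.0833333° lon × 0.0416667° lat.
south 32.0000° N, north 32.0417° N.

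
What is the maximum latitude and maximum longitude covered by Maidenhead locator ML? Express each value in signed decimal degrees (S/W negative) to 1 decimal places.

30.0, 80.0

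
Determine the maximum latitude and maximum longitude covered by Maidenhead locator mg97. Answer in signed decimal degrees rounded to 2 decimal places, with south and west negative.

-22.00, 80.00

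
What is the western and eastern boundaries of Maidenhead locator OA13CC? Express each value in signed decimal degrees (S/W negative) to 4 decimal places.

102.1667, 102.2500

Field O=14, A=0: +14·20° lon, +0·10° lat → SW at lon 100°, lat -90°.
Square 1, 3: +1·2° lon, +3·1° lat → SW at lon 102°, lat -87°.
Subsquare c=2, c=2: +2·0.0833333° lon, +2·0.0416667° lat → SW at lon 102.167°, lat -86.9167°.
Cell spans 0.0833333° lon × 0.0416667° lat.
west 102.1667, east 102.2500.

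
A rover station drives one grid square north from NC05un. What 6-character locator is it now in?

NC05uo

Latitude subsquare n = 13; +1 → 14 = o.
The longitude characters are unchanged.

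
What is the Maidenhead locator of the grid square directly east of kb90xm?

LB00am

Longitude subsquare x = 23; +1 → 24, wraps to 0 = a, carry into square.
Longitude square 9; +1 → 10, wraps to 0, carry into field.
Longitude field K = 10; +1 → 11 = L.
The latitude characters are unchanged.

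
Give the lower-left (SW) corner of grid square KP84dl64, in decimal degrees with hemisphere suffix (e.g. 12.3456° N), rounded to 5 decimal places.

Field K=10, P=15: +10·20° lon, +15·10° lat → SW at lon 20°, lat 60°.
Square 8, 4: +8·2° lon, +4·1° lat → SW at lon 36°, lat 64°.
Subsquare d=3, l=11: +3·0.0833333° lon, +11·0.0416667° lat → SW at lon 36.25°, lat 64.4583°.
Extended square 6, 4: +6·0.00833333° lon, +4·0.00416667° lat → SW at lon 36.3°, lat 64.475°.
latitude 64.47500° N, longitude 36.30000° E.

64.47500° N, 36.30000° E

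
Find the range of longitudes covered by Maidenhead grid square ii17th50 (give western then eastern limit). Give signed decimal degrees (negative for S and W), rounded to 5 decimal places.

-16.37500, -16.36667

Field I=8, I=8: +8·20° lon, +8·10° lat → SW at lon -20°, lat -10°.
Square 1, 7: +1·2° lon, +7·1° lat → SW at lon -18°, lat -3°.
Subsquare t=19, h=7: +19·0.0833333° lon, +7·0.0416667° lat → SW at lon -16.4167°, lat -2.70833°.
Extended square 5, 0: +5·0.00833333° lon, +0·0.00416667° lat → SW at lon -16.375°, lat -2.70833°.
Cell spans 0.00833333° lon × 0.00416667° lat.
west -16.37500, east -16.36667.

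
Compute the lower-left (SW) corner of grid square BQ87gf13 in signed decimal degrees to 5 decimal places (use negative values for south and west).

Field B=1, Q=16: +1·20° lon, +16·10° lat → SW at lon -160°, lat 70°.
Square 8, 7: +8·2° lon, +7·1° lat → SW at lon -144°, lat 77°.
Subsquare g=6, f=5: +6·0.0833333° lon, +5·0.0416667° lat → SW at lon -143.5°, lat 77.2083°.
Extended square 1, 3: +1·0.00833333° lon, +3·0.00416667° lat → SW at lon -143.492°, lat 77.2208°.
latitude 77.22083, longitude -143.49167.

77.22083, -143.49167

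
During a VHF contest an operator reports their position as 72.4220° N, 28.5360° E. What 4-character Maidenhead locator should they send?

Shift to the Maidenhead origin (180°W, 90°S): lon 208.54, lat 162.42.
Field: lon ⌊208.54/20⌋ = 10 → K; lat ⌊162.42/10⌋ = 16 → Q.
Square: lon ⌊8.54/2⌋ = 4; lat ⌊2.42/1⌋ = 2.

KQ42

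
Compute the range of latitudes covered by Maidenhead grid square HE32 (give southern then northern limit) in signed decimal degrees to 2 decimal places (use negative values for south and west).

-48.00, -47.00

Field H=7, E=4: +7·20° lon, +4·10° lat → SW at lon -40°, lat -50°.
Square 3, 2: +3·2° lon, +2·1° lat → SW at lon -34°, lat -48°.
Cell spans 2° lon × 1° lat.
south -48.00, north -47.00.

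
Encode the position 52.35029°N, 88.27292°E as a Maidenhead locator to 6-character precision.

NO42di

Shift to the Maidenhead origin (180°W, 90°S): lon 268.2729, lat 142.3503.
Field (20°×10°, letters A–R): lon ⌊268.2729/20⌋ = 13 → N; lat ⌊142.3503/10⌋ = 14 → O.
Square (2°×1°, digits 0–9): lon ⌊8.2729/2⌋ = 4; lat ⌊2.3503/1⌋ = 2.
Subsquare (5′×2.5′, letters a–x): lon ⌊0.2729/0.0833333⌋ = 3 → d; lat ⌊0.3503/0.0416667⌋ = 8 → i.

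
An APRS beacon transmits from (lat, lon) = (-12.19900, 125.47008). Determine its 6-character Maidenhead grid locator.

PH27rt

Add 180° to longitude and 90° to latitude: 305.4701, 77.8010.
Field: lon ⌊305.4701/20⌋ = 15 → P; lat ⌊77.8010/10⌋ = 7 → H.
Square: lon ⌊5.4701/2⌋ = 2; lat ⌊7.8010/1⌋ = 7.
Subsquare: lon ⌊1.4701/0.0833333⌋ = 17 → r; lat ⌊0.8010/0.0416667⌋ = 19 → t.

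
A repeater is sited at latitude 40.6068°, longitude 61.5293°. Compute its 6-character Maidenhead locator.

MN00so

Add 180° to longitude and 90° to latitude: 241.5293, 130.6068.
Field: lon ⌊241.5293/20⌋ = 12 → M; lat ⌊130.6068/10⌋ = 13 → N.
Square: lon ⌊1.5293/2⌋ = 0; lat ⌊0.6068/1⌋ = 0.
Subsquare: lon ⌊1.5293/0.0833333⌋ = 18 → s; lat ⌊0.6068/0.0416667⌋ = 14 → o.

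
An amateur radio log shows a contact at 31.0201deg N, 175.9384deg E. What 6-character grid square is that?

RM71xa

Add 180° to longitude and 90° to latitude: 355.9384, 121.0201.
Field (20°×10°, letters A–R): 355.9384/20 → 17 → R, 121.0201/10 → 12 → M; chars RM.
Square (2°×1°, digits 0–9): 15.9384/2 → 7, 1.0201/1 → 1; chars 71.
Subsquare (5′×2.5′, letters a–x): 1.9384/0.0833333 → 23 → x, 0.0201/0.0416667 → 0 → a; chars xa.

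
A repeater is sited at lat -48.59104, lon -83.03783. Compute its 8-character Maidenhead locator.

Add 180° to longitude and 90° to latitude: 96.96217, 41.40896.
Field: 96.96217/20 → 4 → E, 41.40896/10 → 4 → E; chars EE.
Square: 16.96217/2 → 8, 1.40896/1 → 1; chars 81.
Subsquare: 0.96217/0.0833333 → 11 → l, 0.40896/0.0416667 → 9 → j; chars lj.
Extended square: 0.04550/0.00833333 → 5, 0.03396/0.00416667 → 8; chars 58.

EE81lj58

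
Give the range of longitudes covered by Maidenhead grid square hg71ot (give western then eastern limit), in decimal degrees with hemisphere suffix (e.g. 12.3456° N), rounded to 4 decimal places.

Field H=7, G=6: +7·20° lon, +6·10° lat → SW at lon -40°, lat -30°.
Square 7, 1: +7·2° lon, +1·1° lat → SW at lon -26°, lat -29°.
Subsquare o=14, t=19: +14·0.0833333° lon, +19·0.0416667° lat → SW at lon -24.8333°, lat -28.2083°.
Cell spans 0.0833333° lon × 0.0416667° lat.
west 24.8333° W, east 24.7500° W.

24.8333° W, 24.7500° W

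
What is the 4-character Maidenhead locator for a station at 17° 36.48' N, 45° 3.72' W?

Add 180° to longitude and 90° to latitude: 134.94, 107.61.
Field (20°×10°, letters A–R): 134.94/20 → 6 → G, 107.61/10 → 10 → K; chars GK.
Square (2°×1°, digits 0–9): 14.94/2 → 7, 7.61/1 → 7; chars 77.

GK77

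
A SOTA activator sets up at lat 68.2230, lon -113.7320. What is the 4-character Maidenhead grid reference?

DP38

Offset from 180°W / 90°S: lon 66.27°, lat 158.22°.
Field: 66.27/20 → 3 → D, 158.22/10 → 15 → P; chars DP.
Square: 6.27/2 → 3, 8.22/1 → 8; chars 38.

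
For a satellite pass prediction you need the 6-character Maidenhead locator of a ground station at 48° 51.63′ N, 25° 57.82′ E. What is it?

Offset from 180°W / 90°S: lon 205.9637°, lat 138.8605°.
Field: lon ⌊205.9637/20⌋ = 10 → K; lat ⌊138.8605/10⌋ = 13 → N.
Square: lon ⌊5.9637/2⌋ = 2; lat ⌊8.8605/1⌋ = 8.
Subsquare: lon ⌊1.9637/0.0833333⌋ = 23 → x; lat ⌊0.8605/0.0416667⌋ = 20 → u.

KN28xu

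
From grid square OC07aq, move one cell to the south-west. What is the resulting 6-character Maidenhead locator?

NC97xp

Longitude subsquare a = 0; −1 → -1, wraps to 23 = x, carry into square.
Longitude square 0; −1 → -1, wraps to 9, carry into field.
Longitude field O = 14; −1 → 13 = N.
Latitude subsquare q = 16; −1 → 15 = p.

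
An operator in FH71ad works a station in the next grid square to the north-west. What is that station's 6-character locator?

FH61xe

Longitude subsquare a = 0; −1 → -1, wraps to 23 = x, carry into square.
Longitude square 7; −1 → 6.
Latitude subsquare d = 3; +1 → 4 = e.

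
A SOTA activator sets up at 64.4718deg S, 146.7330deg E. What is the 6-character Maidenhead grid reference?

QC35im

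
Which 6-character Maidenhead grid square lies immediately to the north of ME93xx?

ME94xa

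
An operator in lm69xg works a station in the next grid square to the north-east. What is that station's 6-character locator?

Longitude subsquare x = 23; +1 → 24, wraps to 0 = a, carry into square.
Longitude square 6; +1 → 7.
Latitude subsquare g = 6; +1 → 7 = h.

LM79ah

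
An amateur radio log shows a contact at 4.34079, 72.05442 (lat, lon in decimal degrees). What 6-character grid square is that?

MJ64ai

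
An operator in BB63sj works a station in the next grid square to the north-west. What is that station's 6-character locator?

BB63rk

Longitude subsquare s = 18; −1 → 17 = r.
Latitude subsquare j = 9; +1 → 10 = k.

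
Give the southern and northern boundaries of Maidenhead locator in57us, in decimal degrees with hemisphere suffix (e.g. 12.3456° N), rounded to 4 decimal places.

Field I=8, N=13: +8·20° lon, +13·10° lat → SW at lon -20°, lat 40°.
Square 5, 7: +5·2° lon, +7·1° lat → SW at lon -10°, lat 47°.
Subsquare u=20, s=18: +20·0.0833333° lon, +18·0.0416667° lat → SW at lon -8.33333°, lat 47.75°.
Cell spans 0.0833333° lon × 0.0416667° lat.
south 47.7500° N, north 47.7917° N.

47.7500° N, 47.7917° N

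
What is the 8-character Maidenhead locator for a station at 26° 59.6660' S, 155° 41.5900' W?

BG23da61

Offset from 180°W / 90°S: lon 24.30683°, lat 63.00557°.
Field: 24.30683/20 → 1 → B, 63.00557/10 → 6 → G; chars BG.
Square: 4.30683/2 → 2, 3.00557/1 → 3; chars 23.
Subsquare: 0.30683/0.0833333 → 3 → d, 0.00557/0.0416667 → 0 → a; chars da.
Extended square: 0.05683/0.00833333 → 6, 0.00557/0.00416667 → 1; chars 61.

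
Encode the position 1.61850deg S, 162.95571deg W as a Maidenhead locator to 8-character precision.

AI88mj51

Shift to the Maidenhead origin (180°W, 90°S): lon 17.04429, lat 88.38150.
Field (20°×10°, letters A–R): lon ⌊17.04429/20⌋ = 0 → A; lat ⌊88.38150/10⌋ = 8 → I.
Square (2°×1°, digits 0–9): lon ⌊17.04429/2⌋ = 8; lat ⌊8.38150/1⌋ = 8.
Subsquare (5′×2.5′, letters a–x): lon ⌊1.04429/0.0833333⌋ = 12 → m; lat ⌊0.38150/0.0416667⌋ = 9 → j.
Extended square (30″×15″, digits 0–9): lon ⌊0.04429/0.00833333⌋ = 5; lat ⌊0.00650/0.00416667⌋ = 1.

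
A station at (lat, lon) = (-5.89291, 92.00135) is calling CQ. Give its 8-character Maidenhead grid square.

NI64ac05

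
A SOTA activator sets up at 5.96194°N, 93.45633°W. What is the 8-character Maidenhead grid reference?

Add 180° to longitude and 90° to latitude: 86.54367, 95.96194.
Field (20°×10°, letters A–R): 86.54367/20 → 4 → E, 95.96194/10 → 9 → J; chars EJ.
Square (2°×1°, digits 0–9): 6.54367/2 → 3, 5.96194/1 → 5; chars 35.
Subsquare (5′×2.5′, letters a–x): 0.54367/0.0833333 → 6 → g, 0.96194/0.0416667 → 23 → x; chars gx.
Extended square (30″×15″, digits 0–9): 0.04367/0.00833333 → 5, 0.00361/0.00416667 → 0; chars 50.

EJ35gx50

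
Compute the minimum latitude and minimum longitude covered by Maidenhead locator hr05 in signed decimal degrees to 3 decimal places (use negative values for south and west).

85.000, -40.000

Field H=7, R=17: +7·20° lon, +17·10° lat → SW at lon -40°, lat 80°.
Square 0, 5: +0·2° lon, +5·1° lat → SW at lon -40°, lat 85°.
latitude 85.000, longitude -40.000.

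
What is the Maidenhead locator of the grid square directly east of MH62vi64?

Longitude extended square 6; +1 → 7.
The latitude characters are unchanged.

MH62vi74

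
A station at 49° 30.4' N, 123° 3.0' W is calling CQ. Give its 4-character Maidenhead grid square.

CN89

Shift to the Maidenhead origin (180°W, 90°S): lon 56.95, lat 139.51.
Field: 56.95/20 → 2 → C, 139.51/10 → 13 → N; chars CN.
Square: 16.95/2 → 8, 9.51/1 → 9; chars 89.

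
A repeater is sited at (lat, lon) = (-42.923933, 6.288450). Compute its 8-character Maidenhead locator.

Offset from 180°W / 90°S: lon 186.28845°, lat 47.07607°.
Field (20°×10°, letters A–R): lon ⌊186.28845/20⌋ = 9 → J; lat ⌊47.07607/10⌋ = 4 → E.
Square (2°×1°, digits 0–9): lon ⌊6.28845/2⌋ = 3; lat ⌊7.07607/1⌋ = 7.
Subsquare (5′×2.5′, letters a–x): lon ⌊0.28845/0.0833333⌋ = 3 → d; lat ⌊0.07607/0.0416667⌋ = 1 → b.
Extended square (30″×15″, digits 0–9): lon ⌊0.03845/0.00833333⌋ = 4; lat ⌊0.03440/0.00416667⌋ = 8.

JE37db48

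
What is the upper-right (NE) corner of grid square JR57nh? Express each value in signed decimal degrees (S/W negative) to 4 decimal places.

Field J=9, R=17: +9·20° lon, +17·10° lat → SW at lon 0°, lat 80°.
Square 5, 7: +5·2° lon, +7·1° lat → SW at lon 10°, lat 87°.
Subsquare n=13, h=7: +13·0.0833333° lon, +7·0.0416667° lat → SW at lon 11.0833°, lat 87.2917°.
Cell spans 0.0833333° lon × 0.0416667° lat. NE corner is SW corner plus one full cell.
latitude 87.3333, longitude 11.1667.

87.3333, 11.1667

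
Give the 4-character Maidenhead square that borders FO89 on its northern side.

Latitude square 9; +1 → 10, wraps to 0, carry into field.
Latitude field O = 14; +1 → 15 = P.
The longitude characters are unchanged.

FP80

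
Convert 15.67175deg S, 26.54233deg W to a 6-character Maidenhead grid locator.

HH64rh

Add 180° to longitude and 90° to latitude: 153.4577, 74.3282.
Field: lon ⌊153.4577/20⌋ = 7 → H; lat ⌊74.3282/10⌋ = 7 → H.
Square: lon ⌊13.4577/2⌋ = 6; lat ⌊4.3282/1⌋ = 4.
Subsquare: lon ⌊1.4577/0.0833333⌋ = 17 → r; lat ⌊0.3282/0.0416667⌋ = 7 → h.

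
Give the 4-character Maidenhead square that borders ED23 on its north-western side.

ED14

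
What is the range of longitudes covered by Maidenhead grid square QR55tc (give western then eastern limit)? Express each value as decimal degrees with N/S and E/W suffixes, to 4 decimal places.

151.5833° E, 151.6667° E

Field Q=16, R=17: +16·20° lon, +17·10° lat → SW at lon 140°, lat 80°.
Square 5, 5: +5·2° lon, +5·1° lat → SW at lon 150°, lat 85°.
Subsquare t=19, c=2: +19·0.0833333° lon, +2·0.0416667° lat → SW at lon 151.583°, lat 85.0833°.
Cell spans 0.0833333° lon × 0.0416667° lat.
west 151.5833° E, east 151.6667° E.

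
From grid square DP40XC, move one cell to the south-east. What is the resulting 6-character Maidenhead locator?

DP50ab

Longitude subsquare x = 23; +1 → 24, wraps to 0 = a, carry into square.
Longitude square 4; +1 → 5.
Latitude subsquare c = 2; −1 → 1 = b.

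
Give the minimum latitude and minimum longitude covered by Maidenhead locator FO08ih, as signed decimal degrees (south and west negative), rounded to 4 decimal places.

58.2917, -79.3333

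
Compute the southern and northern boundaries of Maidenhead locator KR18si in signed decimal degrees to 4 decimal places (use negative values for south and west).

Field K=10, R=17: +10·20° lon, +17·10° lat → SW at lon 20°, lat 80°.
Square 1, 8: +1·2° lon, +8·1° lat → SW at lon 22°, lat 88°.
Subsquare s=18, i=8: +18·0.0833333° lon, +8·0.0416667° lat → SW at lon 23.5°, lat 88.3333°.
Cell spans 0.0833333° lon × 0.0416667° lat.
south 88.3333, north 88.3750.

88.3333, 88.3750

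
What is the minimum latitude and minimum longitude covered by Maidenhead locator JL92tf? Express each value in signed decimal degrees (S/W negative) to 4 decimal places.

Field J=9, L=11: +9·20° lon, +11·10° lat → SW at lon 0°, lat 20°.
Square 9, 2: +9·2° lon, +2·1° lat → SW at lon 18°, lat 22°.
Subsquare t=19, f=5: +19·0.0833333° lon, +5·0.0416667° lat → SW at lon 19.5833°, lat 22.2083°.
latitude 22.2083, longitude 19.5833.

22.2083, 19.5833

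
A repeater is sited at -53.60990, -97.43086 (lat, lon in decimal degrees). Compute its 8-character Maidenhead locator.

ED16gj83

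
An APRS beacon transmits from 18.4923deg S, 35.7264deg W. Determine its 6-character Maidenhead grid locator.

Offset from 180°W / 90°S: lon 144.2736°, lat 71.5077°.
Field (20°×10°, letters A–R): 144.2736/20 → 7 → H, 71.5077/10 → 7 → H; chars HH.
Square (2°×1°, digits 0–9): 4.2736/2 → 2, 1.5077/1 → 1; chars 21.
Subsquare (5′×2.5′, letters a–x): 0.2736/0.0833333 → 3 → d, 0.5077/0.0416667 → 12 → m; chars dm.

HH21dm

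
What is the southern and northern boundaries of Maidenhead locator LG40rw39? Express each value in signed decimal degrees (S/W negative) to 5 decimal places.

-29.04583, -29.04167

Field L=11, G=6: +11·20° lon, +6·10° lat → SW at lon 40°, lat -30°.
Square 4, 0: +4·2° lon, +0·1° lat → SW at lon 48°, lat -30°.
Subsquare r=17, w=22: +17·0.0833333° lon, +22·0.0416667° lat → SW at lon 49.4167°, lat -29.0833°.
Extended square 3, 9: +3·0.00833333° lon, +9·0.00416667° lat → SW at lon 49.4417°, lat -29.0458°.
Cell spans 0.00833333° lon × 0.00416667° lat.
south -29.04583, north -29.04167.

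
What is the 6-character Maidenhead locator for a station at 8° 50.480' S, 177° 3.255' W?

AI11ld

Offset from 180°W / 90°S: lon 2.9458°, lat 81.1587°.
Field: 2.9458/20 → 0 → A, 81.1587/10 → 8 → I; chars AI.
Square: 2.9458/2 → 1, 1.1587/1 → 1; chars 11.
Subsquare: 0.9458/0.0833333 → 11 → l, 0.1587/0.0416667 → 3 → d; chars ld.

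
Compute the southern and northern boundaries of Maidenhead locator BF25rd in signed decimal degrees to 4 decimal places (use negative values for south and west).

Field B=1, F=5: +1·20° lon, +5·10° lat → SW at lon -160°, lat -40°.
Square 2, 5: +2·2° lon, +5·1° lat → SW at lon -156°, lat -35°.
Subsquare r=17, d=3: +17·0.0833333° lon, +3·0.0416667° lat → SW at lon -154.583°, lat -34.875°.
Cell spans 0.0833333° lon × 0.0416667° lat.
south -34.8750, north -34.8333.

-34.8750, -34.8333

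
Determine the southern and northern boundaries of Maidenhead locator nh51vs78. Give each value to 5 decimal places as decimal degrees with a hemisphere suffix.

18.21667° S, 18.21250° S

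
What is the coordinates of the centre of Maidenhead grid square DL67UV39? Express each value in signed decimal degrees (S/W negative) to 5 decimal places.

Field D=3, L=11: +3·20° lon, +11·10° lat → SW at lon -120°, lat 20°.
Square 6, 7: +6·2° lon, +7·1° lat → SW at lon -108°, lat 27°.
Subsquare u=20, v=21: +20·0.0833333° lon, +21·0.0416667° lat → SW at lon -106.333°, lat 27.875°.
Extended square 3, 9: +3·0.00833333° lon, +9·0.00416667° lat → SW at lon -106.308°, lat 27.9125°.
Cell spans 0.00833333° lon × 0.00416667° lat. Centre is SW corner plus half of each.
latitude 27.91458, longitude -106.30417.

27.91458, -106.30417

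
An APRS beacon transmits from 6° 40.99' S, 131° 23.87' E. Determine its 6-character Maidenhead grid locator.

PI53qh

Add 180° to longitude and 90° to latitude: 311.3978, 83.3168.
Field: lon ⌊311.3978/20⌋ = 15 → P; lat ⌊83.3168/10⌋ = 8 → I.
Square: lon ⌊11.3978/2⌋ = 5; lat ⌊3.3168/1⌋ = 3.
Subsquare: lon ⌊1.3978/0.0833333⌋ = 16 → q; lat ⌊0.3168/0.0416667⌋ = 7 → h.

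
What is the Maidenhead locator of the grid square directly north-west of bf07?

AF98

Longitude square 0; −1 → -1, wraps to 9, carry into field.
Longitude field B = 1; −1 → 0 = A.
Latitude square 7; +1 → 8.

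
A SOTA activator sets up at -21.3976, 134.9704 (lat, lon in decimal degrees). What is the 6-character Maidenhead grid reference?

PG78lo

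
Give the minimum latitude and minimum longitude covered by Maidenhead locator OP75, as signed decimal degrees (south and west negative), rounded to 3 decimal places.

65.000, 114.000

Field O=14, P=15: +14·20° lon, +15·10° lat → SW at lon 100°, lat 60°.
Square 7, 5: +7·2° lon, +5·1° lat → SW at lon 114°, lat 65°.
latitude 65.000, longitude 114.000.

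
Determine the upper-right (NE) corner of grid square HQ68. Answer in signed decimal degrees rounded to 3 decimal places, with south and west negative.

Field H=7, Q=16: +7·20° lon, +16·10° lat → SW at lon -40°, lat 70°.
Square 6, 8: +6·2° lon, +8·1° lat → SW at lon -28°, lat 78°.
Cell spans 2° lon × 1° lat. NE corner is SW corner plus one full cell.
latitude 79.000, longitude -26.000.

79.000, -26.000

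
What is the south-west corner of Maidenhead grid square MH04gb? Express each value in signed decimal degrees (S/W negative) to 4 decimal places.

-15.9583, 60.5000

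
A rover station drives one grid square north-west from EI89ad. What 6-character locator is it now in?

EI79xe

Longitude subsquare a = 0; −1 → -1, wraps to 23 = x, carry into square.
Longitude square 8; −1 → 7.
Latitude subsquare d = 3; +1 → 4 = e.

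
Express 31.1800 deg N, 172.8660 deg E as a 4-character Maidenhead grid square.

RM61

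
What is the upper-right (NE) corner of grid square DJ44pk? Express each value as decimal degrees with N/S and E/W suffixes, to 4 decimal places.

4.4583° N, 110.6667° W

Field D=3, J=9: +3·20° lon, +9·10° lat → SW at lon -120°, lat 0°.
Square 4, 4: +4·2° lon, +4·1° lat → SW at lon -112°, lat 4°.
Subsquare p=15, k=10: +15·0.0833333° lon, +10·0.0416667° lat → SW at lon -110.75°, lat 4.41667°.
Cell spans 0.0833333° lon × 0.0416667° lat. NE corner is SW corner plus one full cell.
latitude 4.4583° N, longitude 110.6667° W.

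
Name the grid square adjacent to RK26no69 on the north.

RK26np60

Latitude extended square 9; +1 → 10, wraps to 0, carry into subsquare.
Latitude subsquare o = 14; +1 → 15 = p.
The longitude characters are unchanged.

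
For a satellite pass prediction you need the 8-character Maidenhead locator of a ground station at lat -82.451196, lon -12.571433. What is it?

Add 180° to longitude and 90° to latitude: 167.42857, 7.54880.
Field (20°×10°, letters A–R): lon ⌊167.42857/20⌋ = 8 → I; lat ⌊7.54880/10⌋ = 0 → A.
Square (2°×1°, digits 0–9): lon ⌊7.42857/2⌋ = 3; lat ⌊7.54880/1⌋ = 7.
Subsquare (5′×2.5′, letters a–x): lon ⌊1.42857/0.0833333⌋ = 17 → r; lat ⌊0.54880/0.0416667⌋ = 13 → n.
Extended square (30″×15″, digits 0–9): lon ⌊0.01190/0.00833333⌋ = 1; lat ⌊0.00714/0.00416667⌋ = 1.

IA37rn11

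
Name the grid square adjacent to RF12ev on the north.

Latitude subsquare v = 21; +1 → 22 = w.
The longitude characters are unchanged.

RF12ew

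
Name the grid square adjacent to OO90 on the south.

Latitude square 0; −1 → -1, wraps to 9, carry into field.
Latitude field O = 14; −1 → 13 = N.
The longitude characters are unchanged.

ON99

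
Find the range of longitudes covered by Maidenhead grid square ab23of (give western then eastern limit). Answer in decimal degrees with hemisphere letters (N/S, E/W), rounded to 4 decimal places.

Field A=0, B=1: +0·20° lon, +1·10° lat → SW at lon -180°, lat -80°.
Square 2, 3: +2·2° lon, +3·1° lat → SW at lon -176°, lat -77°.
Subsquare o=14, f=5: +14·0.0833333° lon, +5·0.0416667° lat → SW at lon -174.833°, lat -76.7917°.
Cell spans 0.0833333° lon × 0.0416667° lat.
west 174.8333° W, east 174.7500° W.

174.8333° W, 174.7500° W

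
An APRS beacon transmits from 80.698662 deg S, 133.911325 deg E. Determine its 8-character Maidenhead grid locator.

PA69wh92

Add 180° to longitude and 90° to latitude: 313.91133, 9.30134.
Field (20°×10°, letters A–R): lon ⌊313.91133/20⌋ = 15 → P; lat ⌊9.30134/10⌋ = 0 → A.
Square (2°×1°, digits 0–9): lon ⌊13.91133/2⌋ = 6; lat ⌊9.30134/1⌋ = 9.
Subsquare (5′×2.5′, letters a–x): lon ⌊1.91133/0.0833333⌋ = 22 → w; lat ⌊0.30134/0.0416667⌋ = 7 → h.
Extended square (30″×15″, digits 0–9): lon ⌊0.07799/0.00833333⌋ = 9; lat ⌊0.00967/0.00416667⌋ = 2.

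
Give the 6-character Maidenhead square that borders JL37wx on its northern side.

JL38wa

Latitude subsquare x = 23; +1 → 24, wraps to 0 = a, carry into square.
Latitude square 7; +1 → 8.
The longitude characters are unchanged.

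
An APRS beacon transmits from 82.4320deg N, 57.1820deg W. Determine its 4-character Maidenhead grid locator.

GR12

Offset from 180°W / 90°S: lon 122.82°, lat 172.43°.
Field: lon ⌊122.82/20⌋ = 6 → G; lat ⌊172.43/10⌋ = 17 → R.
Square: lon ⌊2.82/2⌋ = 1; lat ⌊2.43/1⌋ = 2.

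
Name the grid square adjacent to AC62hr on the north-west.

Longitude subsquare h = 7; −1 → 6 = g.
Latitude subsquare r = 17; +1 → 18 = s.

AC62gs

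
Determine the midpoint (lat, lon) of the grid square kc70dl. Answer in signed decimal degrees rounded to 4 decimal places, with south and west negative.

-69.5208, 34.2917

Field K=10, C=2: +10·20° lon, +2·10° lat → SW at lon 20°, lat -70°.
Square 7, 0: +7·2° lon, +0·1° lat → SW at lon 34°, lat -70°.
Subsquare d=3, l=11: +3·0.0833333° lon, +11·0.0416667° lat → SW at lon 34.25°, lat -69.5417°.
Cell spans 0.0833333° lon × 0.0416667° lat. Centre is SW corner plus half of each.
latitude -69.5208, longitude 34.2917.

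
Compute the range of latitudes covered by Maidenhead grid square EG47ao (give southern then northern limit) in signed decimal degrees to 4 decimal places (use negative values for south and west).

-22.4167, -22.3750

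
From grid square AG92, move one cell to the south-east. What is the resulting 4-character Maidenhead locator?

BG01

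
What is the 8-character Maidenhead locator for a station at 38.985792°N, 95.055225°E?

NM78mx66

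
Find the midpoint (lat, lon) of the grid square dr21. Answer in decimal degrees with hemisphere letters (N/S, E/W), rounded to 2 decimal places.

Field D=3, R=17: +3·20° lon, +17·10° lat → SW at lon -120°, lat 80°.
Square 2, 1: +2·2° lon, +1·1° lat → SW at lon -116°, lat 81°.
Cell spans 2° lon × 1° lat. Centre is SW corner plus half of each.
latitude 81.50° N, longitude 115.00° W.

81.50° N, 115.00° W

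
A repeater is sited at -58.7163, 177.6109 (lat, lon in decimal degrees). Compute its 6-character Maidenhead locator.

RD81tg

Add 180° to longitude and 90° to latitude: 357.6109, 31.2837.
Field (20°×10°, letters A–R): 357.6109/20 → 17 → R, 31.2837/10 → 3 → D; chars RD.
Square (2°×1°, digits 0–9): 17.6109/2 → 8, 1.2837/1 → 1; chars 81.
Subsquare (5′×2.5′, letters a–x): 1.6109/0.0833333 → 19 → t, 0.2837/0.0416667 → 6 → g; chars tg.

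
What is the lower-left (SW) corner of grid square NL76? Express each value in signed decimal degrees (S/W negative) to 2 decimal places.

26.00, 94.00

Field N=13, L=11: +13·20° lon, +11·10° lat → SW at lon 80°, lat 20°.
Square 7, 6: +7·2° lon, +6·1° lat → SW at lon 94°, lat 26°.
latitude 26.00, longitude 94.00.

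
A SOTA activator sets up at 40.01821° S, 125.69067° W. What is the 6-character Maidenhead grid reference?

Add 180° to longitude and 90° to latitude: 54.3093, 49.9818.
Field (20°×10°, letters A–R): lon ⌊54.3093/20⌋ = 2 → C; lat ⌊49.9818/10⌋ = 4 → E.
Square (2°×1°, digits 0–9): lon ⌊14.3093/2⌋ = 7; lat ⌊9.9818/1⌋ = 9.
Subsquare (5′×2.5′, letters a–x): lon ⌊0.3093/0.0833333⌋ = 3 → d; lat ⌊0.9818/0.0416667⌋ = 23 → x.

CE79dx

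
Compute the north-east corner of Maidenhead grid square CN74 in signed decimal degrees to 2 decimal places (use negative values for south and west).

45.00, -124.00

Field C=2, N=13: +2·20° lon, +13·10° lat → SW at lon -140°, lat 40°.
Square 7, 4: +7·2° lon, +4·1° lat → SW at lon -126°, lat 44°.
Cell spans 2° lon × 1° lat. NE corner is SW corner plus one full cell.
latitude 45.00, longitude -124.00.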